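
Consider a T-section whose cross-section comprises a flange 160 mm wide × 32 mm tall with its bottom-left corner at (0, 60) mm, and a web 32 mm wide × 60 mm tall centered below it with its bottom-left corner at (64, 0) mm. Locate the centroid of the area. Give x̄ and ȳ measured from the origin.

x̄ = 80.00 mm, ȳ = 63.45 mm

web: A = 32 × 60 = 1920.00, centroid at (80.00, 30.00).
flange: A = 160 × 32 = 5120.00, centroid at (80.00, 76.00).
ΣA = 7040.00 mm², ΣAx̄ = 563200.00 mm³, ΣAȳ = 446720.00 mm³.
x̄ = 563200.00/7040.00 = 80.00 mm; ȳ = 446720.00/7040.00 = 63.45 mm.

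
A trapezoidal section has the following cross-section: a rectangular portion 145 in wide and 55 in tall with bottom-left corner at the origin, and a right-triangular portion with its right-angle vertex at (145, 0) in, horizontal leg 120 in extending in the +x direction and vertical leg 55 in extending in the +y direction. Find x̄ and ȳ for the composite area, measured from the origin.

x̄ = 105.43 in, ȳ = 24.82 in

Part | A | x̄ᵢ | ȳᵢ | A·x̄ᵢ | A·ȳᵢ
rectangular portion | 7975.00 | 72.50 | 27.50 | 578187.50 | 219312.50
triangular portion | 3300.00 | 185.00 | 18.33 | 610500.00 | 60500.00
Σ | 11275.00 |  |  | 1188687.50 | 279812.50
x̄ = 1188687.50 / 11275.00 = 105.43 in
ȳ = 279812.50 / 11275.00 = 24.82 in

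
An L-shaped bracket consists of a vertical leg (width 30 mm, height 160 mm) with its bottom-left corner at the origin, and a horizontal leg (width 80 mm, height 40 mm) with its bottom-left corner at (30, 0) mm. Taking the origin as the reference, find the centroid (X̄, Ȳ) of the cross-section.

Part | A | x̄ᵢ | ȳᵢ | A·x̄ᵢ | A·ȳᵢ
vertical leg | 4800.00 | 15.00 | 80.00 | 72000.00 | 384000.00
horizontal leg | 3200.00 | 70.00 | 20.00 | 224000.00 | 64000.00
Σ | 8000.00 |  |  | 296000.00 | 448000.00
X̄ = 296000.00 / 8000.00 = 37.00 mm
Ȳ = 448000.00 / 8000.00 = 56.00 mm

X̄ = 37.00 mm, Ȳ = 56.00 mm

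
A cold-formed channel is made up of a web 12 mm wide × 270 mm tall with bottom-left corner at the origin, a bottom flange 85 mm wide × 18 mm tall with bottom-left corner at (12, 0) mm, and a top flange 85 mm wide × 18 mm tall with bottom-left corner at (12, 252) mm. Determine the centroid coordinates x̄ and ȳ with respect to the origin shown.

Part | A | x̄ᵢ | ȳᵢ | A·x̄ᵢ | A·ȳᵢ
web | 3240.00 | 6.00 | 135.00 | 19440.00 | 437400.00
bottom flange | 1530.00 | 54.50 | 9.00 | 83385.00 | 13770.00
top flange | 1530.00 | 54.50 | 261.00 | 83385.00 | 399330.00
Σ | 6300.00 |  |  | 186210.00 | 850500.00
x̄ = 186210.00 / 6300.00 = 29.56 mm
ȳ = 850500.00 / 6300.00 = 135.00 mm

x̄ = 29.56 mm, ȳ = 135.00 mm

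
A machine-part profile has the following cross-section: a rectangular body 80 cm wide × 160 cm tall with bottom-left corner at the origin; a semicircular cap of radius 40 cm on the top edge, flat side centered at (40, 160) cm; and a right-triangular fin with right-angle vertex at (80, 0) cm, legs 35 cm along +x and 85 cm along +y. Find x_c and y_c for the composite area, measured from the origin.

Part | A | x̄ᵢ | ȳᵢ | A·x̄ᵢ | A·ȳᵢ
rectangular body | 12800.00 | 40.00 | 80.00 | 512000.00 | 1024000.00
semicircular top | 2513.27 | 40.00 | 176.98 | 100530.96 | 444790.53
triangular fin | 1487.50 | 91.67 | 28.33 | 136354.17 | 42145.83
Σ | 16800.77 |  |  | 748885.13 | 1510936.36
x_c = 748885.13 / 16800.77 = 44.57 cm
y_c = 1510936.36 / 16800.77 = 89.93 cm

x_c = 44.57 cm, y_c = 89.93 cm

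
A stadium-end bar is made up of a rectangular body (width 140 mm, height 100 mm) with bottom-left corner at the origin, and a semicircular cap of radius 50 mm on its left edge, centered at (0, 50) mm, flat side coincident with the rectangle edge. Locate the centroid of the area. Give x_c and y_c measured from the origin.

x_c = 50.02 mm, y_c = 50.00 mm

Part | A | x̄ᵢ | ȳᵢ | A·x̄ᵢ | A·ȳᵢ
rectangular body | 14000.00 | 70.00 | 50.00 | 980000.00 | 700000.00
semicircular end | 3926.99 | -21.22 | 50.00 | -83333.33 | 196349.54
Σ | 17926.99 |  |  | 896666.67 | 896349.54
x_c = 896666.67 / 17926.99 = 50.02 mm
y_c = 896349.54 / 17926.99 = 50.00 mm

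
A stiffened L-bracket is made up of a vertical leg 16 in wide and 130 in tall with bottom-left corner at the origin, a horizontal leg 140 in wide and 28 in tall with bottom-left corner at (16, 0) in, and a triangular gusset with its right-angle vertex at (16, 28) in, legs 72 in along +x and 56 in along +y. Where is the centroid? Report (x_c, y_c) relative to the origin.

x_c = 54.19 in, y_c = 35.45 in

Part | A | x̄ᵢ | ȳᵢ | A·x̄ᵢ | A·ȳᵢ
vertical leg | 2080.00 | 8.00 | 65.00 | 16640.00 | 135200.00
horizontal leg | 3920.00 | 86.00 | 14.00 | 337120.00 | 54880.00
gusset | 2016.00 | 40.00 | 46.67 | 80640.00 | 94080.00
Σ | 8016.00 |  |  | 434400.00 | 284160.00
x_c = 434400.00 / 8016.00 = 54.19 in
y_c = 284160.00 / 8016.00 = 35.45 in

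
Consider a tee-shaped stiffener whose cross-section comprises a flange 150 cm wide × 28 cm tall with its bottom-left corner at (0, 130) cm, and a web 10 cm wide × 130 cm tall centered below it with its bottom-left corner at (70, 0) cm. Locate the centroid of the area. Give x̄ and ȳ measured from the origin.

x̄ = 75.00 cm, ȳ = 125.33 cm

web: A = 10 × 130 = 1300.00, centroid at (75.00, 65.00).
flange: A = 150 × 28 = 4200.00, centroid at (75.00, 144.00).
ΣA = 5500.00 cm²
ΣAx̄ = (1300.00)(75.00) + (4200.00)(75.00) = 412500.00 cm³
ΣAȳ = (1300.00)(65.00) + (4200.00)(144.00) = 689300.00 cm³
x̄ = 412500.00 / 5500.00 = 75.00 cm
ȳ = 689300.00 / 5500.00 = 125.33 cm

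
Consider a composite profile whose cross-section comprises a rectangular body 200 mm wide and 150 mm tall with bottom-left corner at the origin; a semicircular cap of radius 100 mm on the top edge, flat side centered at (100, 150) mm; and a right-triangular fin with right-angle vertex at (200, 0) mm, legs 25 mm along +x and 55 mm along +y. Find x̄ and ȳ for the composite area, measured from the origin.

rectangular body: A = 200 × 150 = 30000.00, centroid at (100.00, 75.00).
semicircular top: A = ½π·100² = 15707.96, centroid at (100.00, 192.44).
triangular fin: A = ½·25·55 = 687.50, centroid at (208.33, 18.33).
ΣA = 46395.46 mm², ΣAx̄ = 4714025.49 mm³, ΣAȳ = 5285465.32 mm³.
x̄ = 4714025.49/46395.46 = 101.61 mm; ȳ = 5285465.32/46395.46 = 113.92 mm.

x̄ = 101.61 mm, ȳ = 113.92 mm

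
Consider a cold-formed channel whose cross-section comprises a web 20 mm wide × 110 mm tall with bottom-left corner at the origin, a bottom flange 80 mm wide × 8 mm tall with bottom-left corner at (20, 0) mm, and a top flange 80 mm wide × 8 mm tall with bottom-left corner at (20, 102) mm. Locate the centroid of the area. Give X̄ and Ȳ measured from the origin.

X̄ = 28.39 mm, Ȳ = 55.00 mm

web: A = 20 × 110 = 2200.00, centroid at (10.00, 55.00).
bottom flange: A = 80 × 8 = 640.00, centroid at (60.00, 4.00).
top flange: A = 80 × 8 = 640.00, centroid at (60.00, 106.00).
ΣA = 3480.00 mm²
ΣAX̄ = (2200.00)(10.00) + (640.00)(60.00) + (640.00)(60.00) = 98800.00 mm³
ΣAȲ = (2200.00)(55.00) + (640.00)(4.00) + (640.00)(106.00) = 191400.00 mm³
X̄ = 98800.00 / 3480.00 = 28.39 mm
Ȳ = 191400.00 / 3480.00 = 55.00 mm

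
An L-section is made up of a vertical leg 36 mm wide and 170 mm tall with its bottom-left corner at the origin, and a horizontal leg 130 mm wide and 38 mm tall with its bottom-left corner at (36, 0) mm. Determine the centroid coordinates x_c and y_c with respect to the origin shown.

vertical leg: A = 36 × 170 = 6120.00, centroid at (18.00, 85.00).
horizontal leg: A = 130 × 38 = 4940.00, centroid at (101.00, 19.00).
ΣA = 11060.00 mm²
ΣAx_c = (6120.00)(18.00) + (4940.00)(101.00) = 609100.00 mm³
ΣAy_c = (6120.00)(85.00) + (4940.00)(19.00) = 614060.00 mm³
x_c = 609100.00 / 11060.00 = 55.07 mm
y_c = 614060.00 / 11060.00 = 55.52 mm

x_c = 55.07 mm, y_c = 55.52 mm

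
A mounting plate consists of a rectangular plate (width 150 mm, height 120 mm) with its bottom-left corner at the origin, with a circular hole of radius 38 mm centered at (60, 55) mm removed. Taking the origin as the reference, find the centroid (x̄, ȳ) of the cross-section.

x̄ = 80.05 mm, ȳ = 61.68 mm

plate: A = 150 × 120 = 18000.00, centroid at (75.00, 60.00).
hole: A = −π·38² = -4536.46, centroid at (60.00, 55.00).
ΣA = 13463.54 mm²
ΣAx̄ = (18000.00)(75.00) + (-4536.46)(60.00) = 1077812.41 mm³
ΣAȳ = (18000.00)(60.00) + (-4536.46)(55.00) = 830494.71 mm³
x̄ = 1077812.41 / 13463.54 = 80.05 mm
ȳ = 830494.71 / 13463.54 = 61.68 mm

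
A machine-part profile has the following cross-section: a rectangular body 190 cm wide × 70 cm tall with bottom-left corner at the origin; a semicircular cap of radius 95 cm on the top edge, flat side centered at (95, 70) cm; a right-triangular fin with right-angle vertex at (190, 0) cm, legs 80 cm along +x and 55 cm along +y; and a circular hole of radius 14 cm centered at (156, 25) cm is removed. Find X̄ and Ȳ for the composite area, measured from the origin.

X̄ = 102.92 cm, Ȳ = 70.69 cm

Part | A | x̄ᵢ | ȳᵢ | A·x̄ᵢ | A·ȳᵢ
rectangular body | 13300.00 | 95.00 | 35.00 | 1263500.00 | 465500.00
semicircular top | 14176.44 | 95.00 | 110.32 | 1346761.50 | 1563933.91
triangular fin | 2200.00 | 216.67 | 18.33 | 476666.67 | 40333.33
hole | -615.75 | 156.00 | 25.00 | -96057.34 | -15393.80
Σ | 29060.68 |  |  | 2990870.83 | 2054373.44
X̄ = 2990870.83 / 29060.68 = 102.92 cm
Ȳ = 2054373.44 / 29060.68 = 70.69 cm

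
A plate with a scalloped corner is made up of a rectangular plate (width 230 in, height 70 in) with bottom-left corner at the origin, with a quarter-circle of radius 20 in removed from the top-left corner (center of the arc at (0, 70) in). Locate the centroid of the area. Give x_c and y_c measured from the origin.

x_c = 117.12 in, y_c = 34.47 in

plate: A = 230 × 70 = 16100.00, centroid at (115.00, 35.00).
removed quarter-circle: A = −¼π·20² = -314.16, centroid at (8.49, 61.51).
ΣA = 15785.84 in², ΣAx_c = 1848833.33 in³, ΣAy_c = 544175.52 in³.
x_c = 1848833.33/15785.84 = 117.12 in; y_c = 544175.52/15785.84 = 34.47 in.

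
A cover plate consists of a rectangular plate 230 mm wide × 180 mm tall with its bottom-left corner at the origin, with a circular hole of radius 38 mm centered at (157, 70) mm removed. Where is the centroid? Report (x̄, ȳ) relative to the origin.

plate: A = 230 × 180 = 41400.00, centroid at (115.00, 90.00).
hole: A = −π·38² = -4536.46, centroid at (157.00, 70.00).
ΣA = 36863.54 mm², ΣAx̄ = 4048775.81 mm³, ΣAȳ = 3408447.81 mm³.
x̄ = 4048775.81/36863.54 = 109.83 mm; ȳ = 3408447.81/36863.54 = 92.46 mm.

x̄ = 109.83 mm, ȳ = 92.46 mm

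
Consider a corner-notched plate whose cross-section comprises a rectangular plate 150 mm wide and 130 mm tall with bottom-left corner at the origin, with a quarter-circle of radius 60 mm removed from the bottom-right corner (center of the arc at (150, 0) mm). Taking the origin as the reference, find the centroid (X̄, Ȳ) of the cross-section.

X̄ = 66.60 mm, Ȳ = 71.70 mm

plate: A = 150 × 130 = 19500.00, centroid at (75.00, 65.00).
removed quarter-circle: A = −¼π·60² = -2827.43, centroid at (124.54, 25.46).
ΣA = 16672.57 mm², ΣAX̄ = 1110384.99 mm³, ΣAȲ = 1195500.00 mm³.
X̄ = 1110384.99/16672.57 = 66.60 mm; Ȳ = 1195500.00/16672.57 = 71.70 mm.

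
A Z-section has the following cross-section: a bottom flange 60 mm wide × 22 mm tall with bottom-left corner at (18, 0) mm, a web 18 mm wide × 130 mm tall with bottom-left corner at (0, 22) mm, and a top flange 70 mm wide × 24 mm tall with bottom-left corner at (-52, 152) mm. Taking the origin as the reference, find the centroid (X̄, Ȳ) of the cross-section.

X̄ = 10.46 mm, Ȳ = 92.44 mm

bottom flange: A = 60 × 22 = 1320.00, centroid at (48.00, 11.00).
web: A = 18 × 130 = 2340.00, centroid at (9.00, 87.00).
top flange: A = 70 × 24 = 1680.00, centroid at (-17.00, 164.00).
ΣA = 5340.00 mm², ΣAX̄ = 55860.00 mm³, ΣAȲ = 493620.00 mm³.
X̄ = 55860.00/5340.00 = 10.46 mm; Ȳ = 493620.00/5340.00 = 92.44 mm.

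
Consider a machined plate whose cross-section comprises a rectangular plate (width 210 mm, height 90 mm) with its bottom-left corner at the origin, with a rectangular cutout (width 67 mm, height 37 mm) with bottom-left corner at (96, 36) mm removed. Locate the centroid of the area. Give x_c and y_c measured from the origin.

x_c = 101.30 mm, y_c = 43.57 mm

Part | A | x̄ᵢ | ȳᵢ | A·x̄ᵢ | A·ȳᵢ
plate | 18900.00 | 105.00 | 45.00 | 1984500.00 | 850500.00
hole | -2479.00 | 129.50 | 54.50 | -321030.50 | -135105.50
Σ | 16421.00 |  |  | 1663469.50 | 715394.50
x_c = 1663469.50 / 16421.00 = 101.30 mm
y_c = 715394.50 / 16421.00 = 43.57 mm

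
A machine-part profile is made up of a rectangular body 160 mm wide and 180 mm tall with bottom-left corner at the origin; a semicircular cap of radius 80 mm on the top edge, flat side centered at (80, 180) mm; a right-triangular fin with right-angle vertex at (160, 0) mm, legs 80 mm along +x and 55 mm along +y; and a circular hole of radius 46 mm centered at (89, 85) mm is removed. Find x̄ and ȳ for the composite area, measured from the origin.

rectangular body: A = 160 × 180 = 28800.00, centroid at (80.00, 90.00).
semicircular top: A = ½π·80² = 10053.10, centroid at (80.00, 213.95).
triangular fin: A = ½·80·55 = 2200.00, centroid at (186.67, 18.33).
hole: A = −π·46² = -6647.61, centroid at (89.00, 85.00).
ΣA = 34405.49 mm², ΣAx̄ = 2927277.09 mm³, ΣAȳ = 4218177.18 mm³.
x̄ = 2927277.09/34405.49 = 85.08 mm; ȳ = 4218177.18/34405.49 = 122.60 mm.

x̄ = 85.08 mm, ȳ = 122.60 mm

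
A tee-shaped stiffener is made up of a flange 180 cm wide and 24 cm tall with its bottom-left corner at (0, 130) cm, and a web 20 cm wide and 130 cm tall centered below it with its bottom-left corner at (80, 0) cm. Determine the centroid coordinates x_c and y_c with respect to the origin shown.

x_c = 90.00 cm, y_c = 113.07 cm

web: A = 20 × 130 = 2600.00, centroid at (90.00, 65.00).
flange: A = 180 × 24 = 4320.00, centroid at (90.00, 142.00).
ΣA = 6920.00 cm²
ΣAx_c = (2600.00)(90.00) + (4320.00)(90.00) = 622800.00 cm³
ΣAy_c = (2600.00)(65.00) + (4320.00)(142.00) = 782440.00 cm³
x_c = 622800.00 / 6920.00 = 90.00 cm
y_c = 782440.00 / 6920.00 = 113.07 cm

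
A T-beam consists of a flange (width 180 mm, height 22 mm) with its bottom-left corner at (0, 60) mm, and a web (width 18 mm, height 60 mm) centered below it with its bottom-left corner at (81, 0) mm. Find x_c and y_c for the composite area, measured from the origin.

x_c = 90.00 mm, y_c = 62.21 mm

web: A = 18 × 60 = 1080.00, centroid at (90.00, 30.00).
flange: A = 180 × 22 = 3960.00, centroid at (90.00, 71.00).
ΣA = 5040.00 mm², ΣAx_c = 453600.00 mm³, ΣAy_c = 313560.00 mm³.
x_c = 453600.00/5040.00 = 90.00 mm; y_c = 313560.00/5040.00 = 62.21 mm.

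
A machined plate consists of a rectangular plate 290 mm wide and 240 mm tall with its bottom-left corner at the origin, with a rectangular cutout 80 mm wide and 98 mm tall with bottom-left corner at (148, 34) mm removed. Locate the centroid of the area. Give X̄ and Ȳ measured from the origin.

plate: A = 290 × 240 = 69600.00, centroid at (145.00, 120.00).
hole: A = −(80 × 98) = -7840.00, centroid at (188.00, 83.00).
ΣA = 61760.00 mm², ΣAX̄ = 8618080.00 mm³, ΣAȲ = 7701280.00 mm³.
X̄ = 8618080.00/61760.00 = 139.54 mm; Ȳ = 7701280.00/61760.00 = 124.70 mm.

X̄ = 139.54 mm, Ȳ = 124.70 mm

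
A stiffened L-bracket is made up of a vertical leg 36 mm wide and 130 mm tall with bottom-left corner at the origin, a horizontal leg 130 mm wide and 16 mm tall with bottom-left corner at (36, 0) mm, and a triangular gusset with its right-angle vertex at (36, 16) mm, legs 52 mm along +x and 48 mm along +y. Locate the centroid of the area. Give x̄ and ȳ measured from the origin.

x̄ = 45.06 mm, ȳ = 45.05 mm

vertical leg: A = 36 × 130 = 4680.00, centroid at (18.00, 65.00).
horizontal leg: A = 130 × 16 = 2080.00, centroid at (101.00, 8.00).
gusset: A = ½·52·48 = 1248.00, centroid at (53.33, 32.00).
ΣA = 8008.00 mm², ΣAx̄ = 360880.00 mm³, ΣAȳ = 360776.00 mm³.
x̄ = 360880.00/8008.00 = 45.06 mm; ȳ = 360776.00/8008.00 = 45.05 mm.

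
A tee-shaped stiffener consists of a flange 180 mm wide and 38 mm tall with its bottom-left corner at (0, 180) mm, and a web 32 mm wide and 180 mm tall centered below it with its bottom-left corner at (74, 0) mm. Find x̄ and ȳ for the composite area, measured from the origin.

x̄ = 90.00 mm, ȳ = 149.17 mm

web: A = 32 × 180 = 5760.00, centroid at (90.00, 90.00).
flange: A = 180 × 38 = 6840.00, centroid at (90.00, 199.00).
ΣA = 12600.00 mm²
ΣAx̄ = (5760.00)(90.00) + (6840.00)(90.00) = 1134000.00 mm³
ΣAȳ = (5760.00)(90.00) + (6840.00)(199.00) = 1879560.00 mm³
x̄ = 1134000.00 / 12600.00 = 90.00 mm
ȳ = 1879560.00 / 12600.00 = 149.17 mm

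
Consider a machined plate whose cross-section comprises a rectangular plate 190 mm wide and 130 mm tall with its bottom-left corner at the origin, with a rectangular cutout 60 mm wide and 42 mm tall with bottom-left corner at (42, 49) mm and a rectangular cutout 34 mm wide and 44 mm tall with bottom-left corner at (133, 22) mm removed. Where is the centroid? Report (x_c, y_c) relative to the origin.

x_c = 93.82 mm, y_c = 65.91 mm

Part | A | x̄ᵢ | ȳᵢ | A·x̄ᵢ | A·ȳᵢ
plate | 24700.00 | 95.00 | 65.00 | 2346500.00 | 1605500.00
hole 1 | -2520.00 | 72.00 | 70.00 | -181440.00 | -176400.00
hole 2 | -1496.00 | 150.00 | 44.00 | -224400.00 | -65824.00
Σ | 20684.00 |  |  | 1940660.00 | 1363276.00
x_c = 1940660.00 / 20684.00 = 93.82 mm
y_c = 1363276.00 / 20684.00 = 65.91 mm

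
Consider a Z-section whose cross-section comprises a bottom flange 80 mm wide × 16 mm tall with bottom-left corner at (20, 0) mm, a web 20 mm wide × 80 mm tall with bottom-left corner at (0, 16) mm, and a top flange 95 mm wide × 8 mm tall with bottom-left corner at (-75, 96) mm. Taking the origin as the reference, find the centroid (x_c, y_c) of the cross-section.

x_c = 19.75 mm, y_c = 48.31 mm

bottom flange: A = 80 × 16 = 1280.00, centroid at (60.00, 8.00).
web: A = 20 × 80 = 1600.00, centroid at (10.00, 56.00).
top flange: A = 95 × 8 = 760.00, centroid at (-27.50, 100.00).
ΣA = 3640.00 mm², ΣAx_c = 71900.00 mm³, ΣAy_c = 175840.00 mm³.
x_c = 71900.00/3640.00 = 19.75 mm; y_c = 175840.00/3640.00 = 48.31 mm.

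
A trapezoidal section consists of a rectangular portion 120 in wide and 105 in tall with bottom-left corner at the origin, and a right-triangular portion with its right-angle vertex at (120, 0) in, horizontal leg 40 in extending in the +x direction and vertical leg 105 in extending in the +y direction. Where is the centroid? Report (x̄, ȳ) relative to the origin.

Part | A | x̄ᵢ | ȳᵢ | A·x̄ᵢ | A·ȳᵢ
rectangular portion | 12600.00 | 60.00 | 52.50 | 756000.00 | 661500.00
triangular portion | 2100.00 | 133.33 | 35.00 | 280000.00 | 73500.00
Σ | 14700.00 |  |  | 1036000.00 | 735000.00
x̄ = 1036000.00 / 14700.00 = 70.48 in
ȳ = 735000.00 / 14700.00 = 50.00 in

x̄ = 70.48 in, ȳ = 50.00 in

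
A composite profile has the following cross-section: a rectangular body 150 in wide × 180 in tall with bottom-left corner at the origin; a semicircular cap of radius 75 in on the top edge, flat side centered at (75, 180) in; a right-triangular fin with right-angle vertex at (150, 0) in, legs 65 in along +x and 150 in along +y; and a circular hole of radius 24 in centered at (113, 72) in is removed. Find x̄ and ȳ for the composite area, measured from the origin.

x̄ = 85.35 in, ȳ = 113.50 in

rectangular body: A = 150 × 180 = 27000.00, centroid at (75.00, 90.00).
semicircular top: A = ½π·75² = 8835.73, centroid at (75.00, 211.83).
triangular fin: A = ½·65·150 = 4875.00, centroid at (171.67, 50.00).
hole: A = −π·24² = -1809.56, centroid at (113.00, 72.00).
ΣA = 38901.17 in²
ΣAx̄ = (27000.00)(75.00) + (8835.73)(75.00) + (4875.00)(171.67) + (-1809.56)(113.00) = 3320074.72 in³
ΣAȳ = (27000.00)(90.00) + (8835.73)(211.83) + (4875.00)(50.00) + (-1809.56)(72.00) = 4415143.15 in³
x̄ = 3320074.72 / 38901.17 = 85.35 in
ȳ = 4415143.15 / 38901.17 = 113.50 in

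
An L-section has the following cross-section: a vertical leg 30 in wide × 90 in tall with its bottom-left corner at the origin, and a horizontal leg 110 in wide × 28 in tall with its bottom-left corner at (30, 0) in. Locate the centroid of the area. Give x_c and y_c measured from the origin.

x_c = 52.30 in, y_c = 28.48 in

Part | A | x̄ᵢ | ȳᵢ | A·x̄ᵢ | A·ȳᵢ
vertical leg | 2700.00 | 15.00 | 45.00 | 40500.00 | 121500.00
horizontal leg | 3080.00 | 85.00 | 14.00 | 261800.00 | 43120.00
Σ | 5780.00 |  |  | 302300.00 | 164620.00
x_c = 302300.00 / 5780.00 = 52.30 in
y_c = 164620.00 / 5780.00 = 28.48 in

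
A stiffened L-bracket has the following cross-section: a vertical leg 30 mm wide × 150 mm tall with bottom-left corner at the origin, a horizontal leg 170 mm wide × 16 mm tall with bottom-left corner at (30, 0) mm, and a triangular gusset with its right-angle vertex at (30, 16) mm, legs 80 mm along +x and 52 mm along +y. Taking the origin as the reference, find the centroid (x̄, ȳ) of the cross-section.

vertical leg: A = 30 × 150 = 4500.00, centroid at (15.00, 75.00).
horizontal leg: A = 170 × 16 = 2720.00, centroid at (115.00, 8.00).
gusset: A = ½·80·52 = 2080.00, centroid at (56.67, 33.33).
ΣA = 9300.00 mm², ΣAx̄ = 498166.67 mm³, ΣAȳ = 428593.33 mm³.
x̄ = 498166.67/9300.00 = 53.57 mm; ȳ = 428593.33/9300.00 = 46.09 mm.

x̄ = 53.57 mm, ȳ = 46.09 mm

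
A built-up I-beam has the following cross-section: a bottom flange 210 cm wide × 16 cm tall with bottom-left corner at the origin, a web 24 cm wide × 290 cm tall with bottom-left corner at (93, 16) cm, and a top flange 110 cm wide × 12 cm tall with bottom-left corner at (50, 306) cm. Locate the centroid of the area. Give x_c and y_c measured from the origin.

bottom flange: A = 210 × 16 = 3360.00, centroid at (105.00, 8.00).
web: A = 24 × 290 = 6960.00, centroid at (105.00, 161.00).
top flange: A = 110 × 12 = 1320.00, centroid at (105.00, 312.00).
ΣA = 11640.00 cm²
ΣAx_c = (3360.00)(105.00) + (6960.00)(105.00) + (1320.00)(105.00) = 1222200.00 cm³
ΣAy_c = (3360.00)(8.00) + (6960.00)(161.00) + (1320.00)(312.00) = 1559280.00 cm³
x_c = 1222200.00 / 11640.00 = 105.00 cm
y_c = 1559280.00 / 11640.00 = 133.96 cm

x_c = 105.00 cm, y_c = 133.96 cm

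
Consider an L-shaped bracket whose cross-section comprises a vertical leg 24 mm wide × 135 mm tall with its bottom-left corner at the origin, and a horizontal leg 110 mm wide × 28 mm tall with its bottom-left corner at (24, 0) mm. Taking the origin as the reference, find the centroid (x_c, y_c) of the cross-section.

vertical leg: A = 24 × 135 = 3240.00, centroid at (12.00, 67.50).
horizontal leg: A = 110 × 28 = 3080.00, centroid at (79.00, 14.00).
ΣA = 6320.00 mm²
ΣAx_c = (3240.00)(12.00) + (3080.00)(79.00) = 282200.00 mm³
ΣAy_c = (3240.00)(67.50) + (3080.00)(14.00) = 261820.00 mm³
x_c = 282200.00 / 6320.00 = 44.65 mm
y_c = 261820.00 / 6320.00 = 41.43 mm

x_c = 44.65 mm, y_c = 41.43 mm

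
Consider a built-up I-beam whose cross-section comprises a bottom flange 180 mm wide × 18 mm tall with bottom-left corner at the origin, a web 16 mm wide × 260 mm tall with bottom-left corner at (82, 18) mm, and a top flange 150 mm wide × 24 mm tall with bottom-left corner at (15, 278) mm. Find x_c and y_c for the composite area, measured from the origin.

bottom flange: A = 180 × 18 = 3240.00, centroid at (90.00, 9.00).
web: A = 16 × 260 = 4160.00, centroid at (90.00, 148.00).
top flange: A = 150 × 24 = 3600.00, centroid at (90.00, 290.00).
ΣA = 11000.00 mm², ΣAx_c = 990000.00 mm³, ΣAy_c = 1688840.00 mm³.
x_c = 990000.00/11000.00 = 90.00 mm; y_c = 1688840.00/11000.00 = 153.53 mm.

x_c = 90.00 mm, y_c = 153.53 mm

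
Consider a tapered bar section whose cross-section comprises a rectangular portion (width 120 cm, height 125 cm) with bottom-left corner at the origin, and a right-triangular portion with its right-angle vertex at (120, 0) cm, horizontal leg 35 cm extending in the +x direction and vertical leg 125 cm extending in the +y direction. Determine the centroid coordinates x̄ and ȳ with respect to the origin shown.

rectangular portion: A = 120 × 125 = 15000.00, centroid at (60.00, 62.50).
triangular portion: A = ½·35·125 = 2187.50, centroid at (131.67, 41.67).
ΣA = 17187.50 cm²
ΣAx̄ = (15000.00)(60.00) + (2187.50)(131.67) = 1188020.83 cm³
ΣAȳ = (15000.00)(62.50) + (2187.50)(41.67) = 1028645.83 cm³
x̄ = 1188020.83 / 17187.50 = 69.12 cm
ȳ = 1028645.83 / 17187.50 = 59.85 cm

x̄ = 69.12 cm, ȳ = 59.85 cm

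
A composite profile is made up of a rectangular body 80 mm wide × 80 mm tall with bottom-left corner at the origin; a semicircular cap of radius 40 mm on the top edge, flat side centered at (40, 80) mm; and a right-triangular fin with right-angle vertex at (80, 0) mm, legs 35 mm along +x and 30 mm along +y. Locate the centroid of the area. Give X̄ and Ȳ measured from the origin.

Part | A | x̄ᵢ | ȳᵢ | A·x̄ᵢ | A·ȳᵢ
rectangular body | 6400.00 | 40.00 | 40.00 | 256000.00 | 256000.00
semicircular top | 2513.27 | 40.00 | 96.98 | 100530.96 | 243728.60
triangular fin | 525.00 | 91.67 | 10.00 | 48125.00 | 5250.00
Σ | 9438.27 |  |  | 404655.96 | 504978.60
X̄ = 404655.96 / 9438.27 = 42.87 mm
Ȳ = 504978.60 / 9438.27 = 53.50 mm

X̄ = 42.87 mm, Ȳ = 53.50 mm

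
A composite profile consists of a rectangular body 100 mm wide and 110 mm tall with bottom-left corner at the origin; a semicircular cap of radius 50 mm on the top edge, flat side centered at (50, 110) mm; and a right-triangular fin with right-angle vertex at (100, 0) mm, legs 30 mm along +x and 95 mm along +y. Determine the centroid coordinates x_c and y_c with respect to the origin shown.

rectangular body: A = 100 × 110 = 11000.00, centroid at (50.00, 55.00).
semicircular top: A = ½π·50² = 3926.99, centroid at (50.00, 131.22).
triangular fin: A = ½·30·95 = 1425.00, centroid at (110.00, 31.67).
ΣA = 16351.99 mm²
ΣAx_c = (11000.00)(50.00) + (3926.99)(50.00) + (1425.00)(110.00) = 903099.54 mm³
ΣAy_c = (11000.00)(55.00) + (3926.99)(131.22) + (1425.00)(31.67) = 1165427.32 mm³
x_c = 903099.54 / 16351.99 = 55.23 mm
y_c = 1165427.32 / 16351.99 = 71.27 mm

x_c = 55.23 mm, y_c = 71.27 mm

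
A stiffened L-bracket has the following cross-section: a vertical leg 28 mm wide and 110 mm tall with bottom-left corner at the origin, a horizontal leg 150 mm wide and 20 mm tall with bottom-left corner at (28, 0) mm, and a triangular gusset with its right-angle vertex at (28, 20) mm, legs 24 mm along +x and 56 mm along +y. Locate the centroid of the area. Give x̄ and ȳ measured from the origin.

Part | A | x̄ᵢ | ȳᵢ | A·x̄ᵢ | A·ȳᵢ
vertical leg | 3080.00 | 14.00 | 55.00 | 43120.00 | 169400.00
horizontal leg | 3000.00 | 103.00 | 10.00 | 309000.00 | 30000.00
gusset | 672.00 | 36.00 | 38.67 | 24192.00 | 25984.00
Σ | 6752.00 |  |  | 376312.00 | 225384.00
x̄ = 376312.00 / 6752.00 = 55.73 mm
ȳ = 225384.00 / 6752.00 = 33.38 mm

x̄ = 55.73 mm, ȳ = 33.38 mm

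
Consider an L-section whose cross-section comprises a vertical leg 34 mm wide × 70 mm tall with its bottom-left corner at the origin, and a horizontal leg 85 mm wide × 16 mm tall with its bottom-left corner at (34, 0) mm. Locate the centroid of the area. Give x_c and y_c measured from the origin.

vertical leg: A = 34 × 70 = 2380.00, centroid at (17.00, 35.00).
horizontal leg: A = 85 × 16 = 1360.00, centroid at (76.50, 8.00).
ΣA = 3740.00 mm²
ΣAx_c = (2380.00)(17.00) + (1360.00)(76.50) = 144500.00 mm³
ΣAy_c = (2380.00)(35.00) + (1360.00)(8.00) = 94180.00 mm³
x_c = 144500.00 / 3740.00 = 38.64 mm
y_c = 94180.00 / 3740.00 = 25.18 mm

x_c = 38.64 mm, y_c = 25.18 mm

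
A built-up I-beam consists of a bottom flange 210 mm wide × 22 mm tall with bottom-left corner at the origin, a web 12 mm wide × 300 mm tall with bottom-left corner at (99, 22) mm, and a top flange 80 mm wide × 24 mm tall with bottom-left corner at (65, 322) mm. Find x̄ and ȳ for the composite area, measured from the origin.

x̄ = 105.00 mm, ȳ = 129.32 mm

bottom flange: A = 210 × 22 = 4620.00, centroid at (105.00, 11.00).
web: A = 12 × 300 = 3600.00, centroid at (105.00, 172.00).
top flange: A = 80 × 24 = 1920.00, centroid at (105.00, 334.00).
ΣA = 10140.00 mm², ΣAx̄ = 1064700.00 mm³, ΣAȳ = 1311300.00 mm³.
x̄ = 1064700.00/10140.00 = 105.00 mm; ȳ = 1311300.00/10140.00 = 129.32 mm.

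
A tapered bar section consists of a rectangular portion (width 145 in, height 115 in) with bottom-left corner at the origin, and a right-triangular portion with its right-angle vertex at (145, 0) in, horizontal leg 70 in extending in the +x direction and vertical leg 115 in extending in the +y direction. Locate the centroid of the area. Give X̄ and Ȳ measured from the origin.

X̄ = 91.13 in, Ȳ = 53.77 in

Part | A | x̄ᵢ | ȳᵢ | A·x̄ᵢ | A·ȳᵢ
rectangular portion | 16675.00 | 72.50 | 57.50 | 1208937.50 | 958812.50
triangular portion | 4025.00 | 168.33 | 38.33 | 677541.67 | 154291.67
Σ | 20700.00 |  |  | 1886479.17 | 1113104.17
X̄ = 1886479.17 / 20700.00 = 91.13 in
Ȳ = 1113104.17 / 20700.00 = 53.77 in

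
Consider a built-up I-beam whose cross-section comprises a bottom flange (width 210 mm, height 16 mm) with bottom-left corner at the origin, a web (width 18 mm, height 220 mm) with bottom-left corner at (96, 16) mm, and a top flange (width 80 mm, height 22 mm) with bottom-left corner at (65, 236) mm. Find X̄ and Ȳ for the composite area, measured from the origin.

bottom flange: A = 210 × 16 = 3360.00, centroid at (105.00, 8.00).
web: A = 18 × 220 = 3960.00, centroid at (105.00, 126.00).
top flange: A = 80 × 22 = 1760.00, centroid at (105.00, 247.00).
ΣA = 9080.00 mm², ΣAX̄ = 953400.00 mm³, ΣAȲ = 960560.00 mm³.
X̄ = 953400.00/9080.00 = 105.00 mm; Ȳ = 960560.00/9080.00 = 105.79 mm.

X̄ = 105.00 mm, Ȳ = 105.79 mm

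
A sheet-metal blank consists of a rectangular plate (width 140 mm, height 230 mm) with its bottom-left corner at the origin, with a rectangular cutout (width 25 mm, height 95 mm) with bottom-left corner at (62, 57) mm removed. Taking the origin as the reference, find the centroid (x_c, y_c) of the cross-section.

x_c = 69.64 mm, y_c = 115.84 mm

Part | A | x̄ᵢ | ȳᵢ | A·x̄ᵢ | A·ȳᵢ
plate | 32200.00 | 70.00 | 115.00 | 2254000.00 | 3703000.00
hole | -2375.00 | 74.50 | 104.50 | -176937.50 | -248187.50
Σ | 29825.00 |  |  | 2077062.50 | 3454812.50
x_c = 2077062.50 / 29825.00 = 69.64 mm
y_c = 3454812.50 / 29825.00 = 115.84 mm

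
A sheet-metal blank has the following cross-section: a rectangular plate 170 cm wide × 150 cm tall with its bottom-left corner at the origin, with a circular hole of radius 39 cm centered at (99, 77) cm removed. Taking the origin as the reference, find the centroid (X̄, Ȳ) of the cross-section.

Part | A | x̄ᵢ | ȳᵢ | A·x̄ᵢ | A·ȳᵢ
plate | 25500.00 | 85.00 | 75.00 | 2167500.00 | 1912500.00
hole | -4778.36 | 99.00 | 77.00 | -473057.88 | -367933.91
Σ | 20721.64 |  |  | 1694442.12 | 1544566.09
X̄ = 1694442.12 / 20721.64 = 81.77 cm
Ȳ = 1544566.09 / 20721.64 = 74.54 cm

X̄ = 81.77 cm, Ȳ = 74.54 cm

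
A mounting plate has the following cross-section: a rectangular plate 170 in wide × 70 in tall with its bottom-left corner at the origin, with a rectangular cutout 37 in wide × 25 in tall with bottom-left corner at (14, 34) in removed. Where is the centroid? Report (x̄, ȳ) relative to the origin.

x̄ = 89.42 in, ȳ = 34.03 in

plate: A = 170 × 70 = 11900.00, centroid at (85.00, 35.00).
hole: A = −(37 × 25) = -925.00, centroid at (32.50, 46.50).
ΣA = 10975.00 in², ΣAx̄ = 981437.50 in³, ΣAȳ = 373487.50 in³.
x̄ = 981437.50/10975.00 = 89.42 in; ȳ = 373487.50/10975.00 = 34.03 in.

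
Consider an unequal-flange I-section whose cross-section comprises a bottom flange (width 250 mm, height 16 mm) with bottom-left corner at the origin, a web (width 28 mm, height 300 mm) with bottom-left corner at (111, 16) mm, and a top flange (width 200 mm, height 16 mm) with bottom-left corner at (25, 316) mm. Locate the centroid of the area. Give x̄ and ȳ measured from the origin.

Part | A | x̄ᵢ | ȳᵢ | A·x̄ᵢ | A·ȳᵢ
bottom flange | 4000.00 | 125.00 | 8.00 | 500000.00 | 32000.00
web | 8400.00 | 125.00 | 166.00 | 1050000.00 | 1394400.00
top flange | 3200.00 | 125.00 | 324.00 | 400000.00 | 1036800.00
Σ | 15600.00 |  |  | 1950000.00 | 2463200.00
x̄ = 1950000.00 / 15600.00 = 125.00 mm
ȳ = 2463200.00 / 15600.00 = 157.90 mm

x̄ = 125.00 mm, ȳ = 157.90 mm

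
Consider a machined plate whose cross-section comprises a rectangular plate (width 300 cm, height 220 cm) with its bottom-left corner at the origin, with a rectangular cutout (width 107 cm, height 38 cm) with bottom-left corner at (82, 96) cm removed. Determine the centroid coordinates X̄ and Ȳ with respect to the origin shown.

X̄ = 150.95 cm, Ȳ = 109.67 cm

Part | A | x̄ᵢ | ȳᵢ | A·x̄ᵢ | A·ȳᵢ
plate | 66000.00 | 150.00 | 110.00 | 9900000.00 | 7260000.00
hole | -4066.00 | 135.50 | 115.00 | -550943.00 | -467590.00
Σ | 61934.00 |  |  | 9349057.00 | 6792410.00
X̄ = 9349057.00 / 61934.00 = 150.95 cm
Ȳ = 6792410.00 / 61934.00 = 109.67 cm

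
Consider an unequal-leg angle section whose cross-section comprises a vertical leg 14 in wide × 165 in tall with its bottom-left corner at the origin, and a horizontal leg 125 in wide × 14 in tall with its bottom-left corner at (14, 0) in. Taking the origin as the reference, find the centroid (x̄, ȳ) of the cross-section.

Part | A | x̄ᵢ | ȳᵢ | A·x̄ᵢ | A·ȳᵢ
vertical leg | 2310.00 | 7.00 | 82.50 | 16170.00 | 190575.00
horizontal leg | 1750.00 | 76.50 | 7.00 | 133875.00 | 12250.00
Σ | 4060.00 |  |  | 150045.00 | 202825.00
x̄ = 150045.00 / 4060.00 = 36.96 in
ȳ = 202825.00 / 4060.00 = 49.96 in

x̄ = 36.96 in, ȳ = 49.96 in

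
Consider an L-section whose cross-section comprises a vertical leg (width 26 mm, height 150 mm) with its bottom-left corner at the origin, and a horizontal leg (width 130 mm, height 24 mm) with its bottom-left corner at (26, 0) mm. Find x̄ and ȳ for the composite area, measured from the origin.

x̄ = 47.67 mm, ȳ = 47.00 mm

vertical leg: A = 26 × 150 = 3900.00, centroid at (13.00, 75.00).
horizontal leg: A = 130 × 24 = 3120.00, centroid at (91.00, 12.00).
ΣA = 7020.00 mm², ΣAx̄ = 334620.00 mm³, ΣAȳ = 329940.00 mm³.
x̄ = 334620.00/7020.00 = 47.67 mm; ȳ = 329940.00/7020.00 = 47.00 mm.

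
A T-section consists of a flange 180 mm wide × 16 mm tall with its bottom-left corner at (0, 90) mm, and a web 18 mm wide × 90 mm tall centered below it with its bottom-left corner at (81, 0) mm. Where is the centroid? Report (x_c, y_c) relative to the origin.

x_c = 90.00 mm, y_c = 78.92 mm

Part | A | x̄ᵢ | ȳᵢ | A·x̄ᵢ | A·ȳᵢ
web | 1620.00 | 90.00 | 45.00 | 145800.00 | 72900.00
flange | 2880.00 | 90.00 | 98.00 | 259200.00 | 282240.00
Σ | 4500.00 |  |  | 405000.00 | 355140.00
x_c = 405000.00 / 4500.00 = 90.00 mm
y_c = 355140.00 / 4500.00 = 78.92 mm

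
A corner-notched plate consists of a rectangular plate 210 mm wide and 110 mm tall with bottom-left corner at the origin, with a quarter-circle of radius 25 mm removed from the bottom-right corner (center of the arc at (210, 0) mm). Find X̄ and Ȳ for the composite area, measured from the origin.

Part | A | x̄ᵢ | ȳᵢ | A·x̄ᵢ | A·ȳᵢ
plate | 23100.00 | 105.00 | 55.00 | 2425500.00 | 1270500.00
removed quarter-circle | -490.87 | 199.39 | 10.61 | -97875.18 | -5208.33
Σ | 22609.13 |  |  | 2327624.82 | 1265291.67
X̄ = 2327624.82 / 22609.13 = 102.95 mm
Ȳ = 1265291.67 / 22609.13 = 55.96 mm

X̄ = 102.95 mm, Ȳ = 55.96 mm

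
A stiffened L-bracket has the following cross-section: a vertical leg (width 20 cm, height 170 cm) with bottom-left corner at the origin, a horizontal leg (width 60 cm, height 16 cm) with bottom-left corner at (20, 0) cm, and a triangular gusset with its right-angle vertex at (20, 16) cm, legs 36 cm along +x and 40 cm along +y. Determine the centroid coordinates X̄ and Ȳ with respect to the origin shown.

Part | A | x̄ᵢ | ȳᵢ | A·x̄ᵢ | A·ȳᵢ
vertical leg | 3400.00 | 10.00 | 85.00 | 34000.00 | 289000.00
horizontal leg | 960.00 | 50.00 | 8.00 | 48000.00 | 7680.00
gusset | 720.00 | 32.00 | 29.33 | 23040.00 | 21120.00
Σ | 5080.00 |  |  | 105040.00 | 317800.00
X̄ = 105040.00 / 5080.00 = 20.68 cm
Ȳ = 317800.00 / 5080.00 = 62.56 cm

X̄ = 20.68 cm, Ȳ = 62.56 cm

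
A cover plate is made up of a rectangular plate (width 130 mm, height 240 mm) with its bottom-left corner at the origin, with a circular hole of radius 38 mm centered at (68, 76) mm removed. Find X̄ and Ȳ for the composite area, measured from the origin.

X̄ = 64.49 mm, Ȳ = 127.49 mm

plate: A = 130 × 240 = 31200.00, centroid at (65.00, 120.00).
hole: A = −π·38² = -4536.46, centroid at (68.00, 76.00).
ΣA = 26663.54 mm²
ΣAX̄ = (31200.00)(65.00) + (-4536.46)(68.00) = 1719520.73 mm³
ΣAȲ = (31200.00)(120.00) + (-4536.46)(76.00) = 3399229.06 mm³
X̄ = 1719520.73 / 26663.54 = 64.49 mm
Ȳ = 3399229.06 / 26663.54 = 127.49 mm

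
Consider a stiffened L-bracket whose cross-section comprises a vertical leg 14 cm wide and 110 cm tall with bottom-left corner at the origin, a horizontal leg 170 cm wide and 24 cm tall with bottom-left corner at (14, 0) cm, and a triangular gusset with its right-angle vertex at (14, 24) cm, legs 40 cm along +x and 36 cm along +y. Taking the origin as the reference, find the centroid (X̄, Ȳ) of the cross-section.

X̄ = 68.51 cm, Ȳ = 25.17 cm

Part | A | x̄ᵢ | ȳᵢ | A·x̄ᵢ | A·ȳᵢ
vertical leg | 1540.00 | 7.00 | 55.00 | 10780.00 | 84700.00
horizontal leg | 4080.00 | 99.00 | 12.00 | 403920.00 | 48960.00
gusset | 720.00 | 27.33 | 36.00 | 19680.00 | 25920.00
Σ | 6340.00 |  |  | 434380.00 | 159580.00
X̄ = 434380.00 / 6340.00 = 68.51 cm
Ȳ = 159580.00 / 6340.00 = 25.17 cm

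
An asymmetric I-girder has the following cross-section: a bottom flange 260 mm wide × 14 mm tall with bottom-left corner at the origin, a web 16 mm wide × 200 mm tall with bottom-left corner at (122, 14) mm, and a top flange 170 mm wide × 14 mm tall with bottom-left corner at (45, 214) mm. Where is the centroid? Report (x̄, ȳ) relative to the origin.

x̄ = 130.00 mm, ȳ = 99.38 mm

bottom flange: A = 260 × 14 = 3640.00, centroid at (130.00, 7.00).
web: A = 16 × 200 = 3200.00, centroid at (130.00, 114.00).
top flange: A = 170 × 14 = 2380.00, centroid at (130.00, 221.00).
ΣA = 9220.00 mm², ΣAx̄ = 1198600.00 mm³, ΣAȳ = 916260.00 mm³.
x̄ = 1198600.00/9220.00 = 130.00 mm; ȳ = 916260.00/9220.00 = 99.38 mm.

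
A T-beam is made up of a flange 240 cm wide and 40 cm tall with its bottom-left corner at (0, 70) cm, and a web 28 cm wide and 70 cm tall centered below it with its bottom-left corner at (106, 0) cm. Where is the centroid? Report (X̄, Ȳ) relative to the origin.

web: A = 28 × 70 = 1960.00, centroid at (120.00, 35.00).
flange: A = 240 × 40 = 9600.00, centroid at (120.00, 90.00).
ΣA = 11560.00 cm², ΣAX̄ = 1387200.00 cm³, ΣAȲ = 932600.00 cm³.
X̄ = 1387200.00/11560.00 = 120.00 cm; Ȳ = 932600.00/11560.00 = 80.67 cm.

X̄ = 120.00 cm, Ȳ = 80.67 cm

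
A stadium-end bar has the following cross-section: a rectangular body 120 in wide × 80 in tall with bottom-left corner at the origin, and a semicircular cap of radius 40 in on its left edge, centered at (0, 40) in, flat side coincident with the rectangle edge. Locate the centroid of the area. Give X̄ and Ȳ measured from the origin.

rectangular body: A = 120 × 80 = 9600.00, centroid at (60.00, 40.00).
semicircular end: A = ½π·40² = 2513.27, centroid at (-16.98, 40.00).
ΣA = 12113.27 in², ΣAX̄ = 533333.33 in³, ΣAȲ = 484530.96 in³.
X̄ = 533333.33/12113.27 = 44.03 in; Ȳ = 484530.96/12113.27 = 40.00 in.

X̄ = 44.03 in, Ȳ = 40.00 in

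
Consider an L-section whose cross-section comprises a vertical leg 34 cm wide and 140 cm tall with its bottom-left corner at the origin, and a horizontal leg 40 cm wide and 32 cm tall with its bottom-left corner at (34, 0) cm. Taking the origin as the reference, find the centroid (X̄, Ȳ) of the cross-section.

X̄ = 24.84 cm, Ȳ = 58.56 cm

vertical leg: A = 34 × 140 = 4760.00, centroid at (17.00, 70.00).
horizontal leg: A = 40 × 32 = 1280.00, centroid at (54.00, 16.00).
ΣA = 6040.00 cm²
ΣAX̄ = (4760.00)(17.00) + (1280.00)(54.00) = 150040.00 cm³
ΣAȲ = (4760.00)(70.00) + (1280.00)(16.00) = 353680.00 cm³
X̄ = 150040.00 / 6040.00 = 24.84 cm
Ȳ = 353680.00 / 6040.00 = 58.56 cm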